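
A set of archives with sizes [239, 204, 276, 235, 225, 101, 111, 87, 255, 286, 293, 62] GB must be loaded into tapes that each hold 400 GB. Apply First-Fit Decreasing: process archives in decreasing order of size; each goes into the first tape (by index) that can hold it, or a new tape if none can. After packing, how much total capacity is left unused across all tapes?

826

Sorted descending: 293, 286, 276, 255, 239, 235, 225, 204, 111, 101, 87, 62.
tape 1: place 293 GB, 107 GB left
tape 2: place 286 GB, 114 GB left
tape 3: place 276 GB, 124 GB left
tape 4: place 255 GB, 145 GB left
tape 5: place 239 GB, 161 GB left
tape 6: place 235 GB, 165 GB left
tape 7: place 225 GB, 175 GB left
tape 8: place 204 GB, 196 GB left
tape 2: place 111 GB, 3 GB left
tape 1: place 101 GB, 6 GB left
tape 3: place 87 GB, 37 GB left
tape 4: place 62 GB, 83 GB left
8 tapes × 400 GB = 3200 GB; used 2374 GB; unused 826 GB.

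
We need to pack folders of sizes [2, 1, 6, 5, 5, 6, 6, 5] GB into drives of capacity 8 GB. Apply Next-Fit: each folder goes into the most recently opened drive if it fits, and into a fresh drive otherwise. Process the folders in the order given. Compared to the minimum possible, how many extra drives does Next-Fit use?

Next-Fit: [2,1] [6] [5] [5] [6] [6] [5] → 7 drives.
6 folders exceed 4 GB (half the capacity), and no two of those can share a drive, so at least 6 drives are needed.
An optimal packing achieves that bound: [6,2] [6,1] [6] [5] [5] [5] → 6 drives.
Excess: 7 − 6 = 1.

1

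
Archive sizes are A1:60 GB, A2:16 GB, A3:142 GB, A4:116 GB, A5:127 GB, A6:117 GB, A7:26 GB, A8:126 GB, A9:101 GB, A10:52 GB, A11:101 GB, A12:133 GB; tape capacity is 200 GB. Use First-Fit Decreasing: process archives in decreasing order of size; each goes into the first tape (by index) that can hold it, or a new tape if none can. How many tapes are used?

Sorted descending: 142, 133, 127, 126, 117, 116, 101, 101, 60, 52, 26, 16.
142 GB → tape 1 (remaining 58 GB)
133 GB → tape 2 (remaining 67 GB)
127 GB → tape 3 (remaining 73 GB)
126 GB → tape 4 (remaining 74 GB)
117 GB → tape 5 (remaining 83 GB)
116 GB → tape 6 (remaining 84 GB)
101 GB → tape 7 (remaining 99 GB)
101 GB → tape 8 (remaining 99 GB)
60 GB → tape 2 (remaining 7 GB)
52 GB → tape 1 (remaining 6 GB)
26 GB → tape 3 (remaining 47 GB)
16 GB → tape 3 (remaining 31 GB)
Final tapes: [142,52] [133,60] [127,26,16] [126] [117] [116] [101] [101].

8 tapes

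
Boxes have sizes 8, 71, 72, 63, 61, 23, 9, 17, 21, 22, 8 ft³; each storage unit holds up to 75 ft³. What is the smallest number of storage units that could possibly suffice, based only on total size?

Total size = 8 + 71 + 72 + 63 + 61 + 23 + 9 + 17 + 21 + 22 + 8 = 375 ft³.
⌈375 / 75⌉ = 5.

5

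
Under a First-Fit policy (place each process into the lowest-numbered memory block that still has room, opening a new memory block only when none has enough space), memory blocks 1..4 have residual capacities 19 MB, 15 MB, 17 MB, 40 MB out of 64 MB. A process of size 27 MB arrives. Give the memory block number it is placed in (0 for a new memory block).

Memory blocks with room: memory block 4 (40 MB).
The first with room is memory block 4.

4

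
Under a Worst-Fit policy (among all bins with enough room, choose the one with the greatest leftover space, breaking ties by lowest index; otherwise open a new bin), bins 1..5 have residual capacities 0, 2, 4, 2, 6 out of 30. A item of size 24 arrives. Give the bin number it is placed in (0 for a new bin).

No bin has ≥ 24 free, so a new bin is opened.

0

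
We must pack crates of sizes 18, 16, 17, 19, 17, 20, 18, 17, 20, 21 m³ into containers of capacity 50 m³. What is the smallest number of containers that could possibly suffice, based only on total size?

4 containers

Total size = 18 + 16 + 17 + 19 + 17 + 20 + 18 + 17 + 20 + 21 = 183 m³.
⌈183 / 50⌉ = 4.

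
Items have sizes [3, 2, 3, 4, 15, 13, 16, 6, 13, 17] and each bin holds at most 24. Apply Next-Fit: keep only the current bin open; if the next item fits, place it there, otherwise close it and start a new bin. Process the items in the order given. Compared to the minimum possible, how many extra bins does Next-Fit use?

1

Next-Fit: [3,2,3,4] [15] [13] [16,6] [13] [17] → 6 bins.
5 items exceed 12 (half the capacity), and no two of those can share a bin, so at least 5 bins are needed.
An optimal packing achieves that bound: [17,6] [16,4,3] [15,3,2] [13] [13] → 5 bins.
Excess: 6 − 5 = 1.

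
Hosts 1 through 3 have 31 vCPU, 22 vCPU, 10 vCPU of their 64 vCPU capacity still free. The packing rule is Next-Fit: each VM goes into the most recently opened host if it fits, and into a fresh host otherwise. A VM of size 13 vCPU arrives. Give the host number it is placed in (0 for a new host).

0

Next-Fit only looks at host 3, which has 10 vCPU free.
13 vCPU does not fit, so a new host is opened.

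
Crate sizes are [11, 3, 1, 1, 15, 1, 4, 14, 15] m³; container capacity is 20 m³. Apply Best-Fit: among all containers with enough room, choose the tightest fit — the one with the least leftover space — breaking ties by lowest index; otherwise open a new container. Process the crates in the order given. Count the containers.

container 1: place 11 m³, 9 m³ left
container 1: place 3 m³, 6 m³ left
container 1: place 1 m³, 5 m³ left
container 1: place 1 m³, 4 m³ left
container 2: place 15 m³, 5 m³ left
container 1: place 1 m³, 3 m³ left
container 2: place 4 m³, 1 m³ left
container 3: place 14 m³, 6 m³ left
container 4: place 15 m³, 5 m³ left
Final containers: [11,3,1,1,1] [15,4] [14] [15].

4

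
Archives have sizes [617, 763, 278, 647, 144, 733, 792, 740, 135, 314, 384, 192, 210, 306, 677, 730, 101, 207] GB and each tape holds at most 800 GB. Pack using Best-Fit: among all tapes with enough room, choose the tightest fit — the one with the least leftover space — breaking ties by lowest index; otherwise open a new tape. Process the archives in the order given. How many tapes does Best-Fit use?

11

617 GB → tape 1 (remaining 183 GB)
763 GB → tape 2 (remaining 37 GB)
278 GB → tape 3 (remaining 522 GB)
647 GB → tape 4 (remaining 153 GB)
144 GB → tape 4 (remaining 9 GB)
733 GB → tape 5 (remaining 67 GB)
792 GB → tape 6 (remaining 8 GB)
740 GB → tape 7 (remaining 60 GB)
135 GB → tape 1 (remaining 48 GB)
314 GB → tape 3 (remaining 208 GB)
384 GB → tape 8 (remaining 416 GB)
192 GB → tape 3 (remaining 16 GB)
210 GB → tape 8 (remaining 206 GB)
306 GB → tape 9 (remaining 494 GB)
677 GB → tape 10 (remaining 123 GB)
730 GB → tape 11 (remaining 70 GB)
101 GB → tape 10 (remaining 22 GB)
207 GB → tape 9 (remaining 287 GB)
Final tapes: [617,135] [763] [278,314,192] [647,144] [733] [792] [740] [384,210] [306,207] [677,101] [730].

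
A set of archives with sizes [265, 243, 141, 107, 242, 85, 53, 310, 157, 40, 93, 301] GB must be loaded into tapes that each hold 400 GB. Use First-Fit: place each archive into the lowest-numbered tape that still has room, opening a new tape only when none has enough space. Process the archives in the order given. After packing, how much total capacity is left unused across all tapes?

Put 265 GB in tape 1; 135 GB remain.
Put 243 GB in tape 2; 157 GB remain.
Put 141 GB in tape 2; 16 GB remain.
Put 107 GB in tape 1; 28 GB remain.
Put 242 GB in tape 3; 158 GB remain.
Put 85 GB in tape 3; 73 GB remain.
Put 53 GB in tape 3; 20 GB remain.
Put 310 GB in tape 4; 90 GB remain.
Put 157 GB in tape 5; 243 GB remain.
Put 40 GB in tape 4; 50 GB remain.
Put 93 GB in tape 5; 150 GB remain.
Put 301 GB in tape 6; 99 GB remain.
6 tapes × 400 GB = 2400 GB; used 2037 GB; unused 363 GB.

363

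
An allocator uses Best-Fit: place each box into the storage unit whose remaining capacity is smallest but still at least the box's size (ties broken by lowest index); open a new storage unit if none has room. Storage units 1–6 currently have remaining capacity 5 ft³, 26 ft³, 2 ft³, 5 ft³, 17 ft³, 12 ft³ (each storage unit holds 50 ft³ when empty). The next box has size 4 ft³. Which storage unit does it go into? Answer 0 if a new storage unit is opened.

1

Storage units with room: storage unit 1 (5 ft³), storage unit 2 (26 ft³), storage unit 4 (5 ft³), storage unit 5 (17 ft³), storage unit 6 (12 ft³).
Tightest fit is storage unit 1 with 5 ft³ free.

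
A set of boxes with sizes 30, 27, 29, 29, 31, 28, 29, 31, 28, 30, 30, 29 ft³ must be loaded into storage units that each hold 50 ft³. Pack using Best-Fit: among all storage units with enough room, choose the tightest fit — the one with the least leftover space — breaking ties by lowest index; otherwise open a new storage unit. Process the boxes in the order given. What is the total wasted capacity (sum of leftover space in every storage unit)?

Put 30 ft³ in storage unit 1; 20 ft³ remain.
Put 27 ft³ in storage unit 2; 23 ft³ remain.
Put 29 ft³ in storage unit 3; 21 ft³ remain.
Put 29 ft³ in storage unit 4; 21 ft³ remain.
Put 31 ft³ in storage unit 5; 19 ft³ remain.
Put 28 ft³ in storage unit 6; 22 ft³ remain.
Put 29 ft³ in storage unit 7; 21 ft³ remain.
Put 31 ft³ in storage unit 8; 19 ft³ remain.
Put 28 ft³ in storage unit 9; 22 ft³ remain.
Put 30 ft³ in storage unit 10; 20 ft³ remain.
Put 30 ft³ in storage unit 11; 20 ft³ remain.
Put 29 ft³ in storage unit 12; 21 ft³ remain.
12 storage units × 50 ft³ = 600 ft³; used 351 ft³; unused 249 ft³.

249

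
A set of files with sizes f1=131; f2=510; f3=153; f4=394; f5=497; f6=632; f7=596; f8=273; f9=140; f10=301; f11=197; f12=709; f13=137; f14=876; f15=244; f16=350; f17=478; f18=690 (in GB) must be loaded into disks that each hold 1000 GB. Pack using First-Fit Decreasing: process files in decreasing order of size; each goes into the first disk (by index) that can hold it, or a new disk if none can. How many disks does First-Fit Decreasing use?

Sorted descending: 876, 709, 690, 632, 596, 510, 497, 478, 394, 350, 301, 273, 244, 197, 153, 140, 137, 131.
876 GB → disk 1 (remaining 124 GB)
709 GB → disk 2 (remaining 291 GB)
690 GB → disk 3 (remaining 310 GB)
632 GB → disk 4 (remaining 368 GB)
596 GB → disk 5 (remaining 404 GB)
510 GB → disk 6 (remaining 490 GB)
497 GB → disk 7 (remaining 503 GB)
478 GB → disk 6 (remaining 12 GB)
394 GB → disk 5 (remaining 10 GB)
350 GB → disk 4 (remaining 18 GB)
301 GB → disk 3 (remaining 9 GB)
273 GB → disk 2 (remaining 18 GB)
244 GB → disk 7 (remaining 259 GB)
197 GB → disk 7 (remaining 62 GB)
153 GB → disk 8 (remaining 847 GB)
140 GB → disk 8 (remaining 707 GB)
137 GB → disk 8 (remaining 570 GB)
131 GB → disk 8 (remaining 439 GB)
Final disks: [876] [709,273] [690,301] [632,350] [596,394] [510,478] [497,244,197] [153,140,137,131].

8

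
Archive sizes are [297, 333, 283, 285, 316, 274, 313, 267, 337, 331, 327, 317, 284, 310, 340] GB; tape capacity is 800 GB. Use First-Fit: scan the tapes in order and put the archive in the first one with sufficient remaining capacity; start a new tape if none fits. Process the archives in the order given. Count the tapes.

Put 297 GB in tape 1; 503 GB remain.
Put 333 GB in tape 1; 170 GB remain.
Put 283 GB in tape 2; 517 GB remain.
Put 285 GB in tape 2; 232 GB remain.
Put 316 GB in tape 3; 484 GB remain.
Put 274 GB in tape 3; 210 GB remain.
Put 313 GB in tape 4; 487 GB remain.
Put 267 GB in tape 4; 220 GB remain.
Put 337 GB in tape 5; 463 GB remain.
Put 331 GB in tape 5; 132 GB remain.
Put 327 GB in tape 6; 473 GB remain.
Put 317 GB in tape 6; 156 GB remain.
Put 284 GB in tape 7; 516 GB remain.
Put 310 GB in tape 7; 206 GB remain.
Put 340 GB in tape 8; 460 GB remain.
Final tapes: [297,333] [283,285] [316,274] [313,267] [337,331] [327,317] [284,310] [340].

8 tapes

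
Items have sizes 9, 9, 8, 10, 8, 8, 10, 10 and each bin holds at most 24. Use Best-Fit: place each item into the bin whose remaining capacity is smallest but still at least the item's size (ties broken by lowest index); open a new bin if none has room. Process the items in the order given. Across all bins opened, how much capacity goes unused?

24

Put 9 in bin 1; 15 remain.
Put 9 in bin 1; 6 remain.
Put 8 in bin 2; 16 remain.
Put 10 in bin 2; 6 remain.
Put 8 in bin 3; 16 remain.
Put 8 in bin 3; 8 remain.
Put 10 in bin 4; 14 remain.
Put 10 in bin 4; 4 remain.
4 bins × 24 = 96; used 72; unused 24.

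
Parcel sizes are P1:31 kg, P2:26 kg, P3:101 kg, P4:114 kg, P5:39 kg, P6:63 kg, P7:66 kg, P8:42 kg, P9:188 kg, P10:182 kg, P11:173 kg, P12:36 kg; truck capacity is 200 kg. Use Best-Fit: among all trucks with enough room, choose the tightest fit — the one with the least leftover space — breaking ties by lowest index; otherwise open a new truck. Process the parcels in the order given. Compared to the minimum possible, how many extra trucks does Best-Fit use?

0

Best-Fit: [31,26,101,39] [114,63] [66,42,36] [188] [182] [173] → 6 trucks.
Total size 1061 kg; any packing needs at least ⌈1061/200⌉ = 6 trucks.
So 6 is already optimal.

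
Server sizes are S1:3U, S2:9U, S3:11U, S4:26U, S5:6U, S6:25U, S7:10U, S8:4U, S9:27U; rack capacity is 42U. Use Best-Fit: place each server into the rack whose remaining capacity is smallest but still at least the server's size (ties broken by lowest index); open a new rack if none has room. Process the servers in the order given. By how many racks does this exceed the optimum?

1

Best-Fit: [3,9,11] [26,6,10] [25,4] [27] → 4 racks.
Total size 121U; any packing needs at least ⌈121/42⌉ = 3 racks.
An optimal packing achieves that bound: [27,11,4] [26,10,6] [25,9,3] → 3 racks.
Excess: 4 − 3 = 1.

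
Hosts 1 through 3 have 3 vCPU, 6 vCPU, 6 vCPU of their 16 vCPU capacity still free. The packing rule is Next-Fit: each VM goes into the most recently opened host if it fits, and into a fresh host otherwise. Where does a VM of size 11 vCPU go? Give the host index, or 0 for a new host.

0

Next-Fit only looks at host 3, which has 6 vCPU free.
11 vCPU does not fit, so a new host is opened.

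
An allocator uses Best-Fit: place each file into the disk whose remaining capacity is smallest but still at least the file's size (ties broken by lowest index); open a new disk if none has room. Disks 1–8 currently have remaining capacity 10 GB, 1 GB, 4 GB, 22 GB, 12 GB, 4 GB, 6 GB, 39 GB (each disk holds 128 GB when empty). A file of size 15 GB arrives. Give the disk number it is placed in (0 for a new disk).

4

Disks with room: disk 4 (22 GB), disk 8 (39 GB).
Tightest fit is disk 4 with 22 GB free.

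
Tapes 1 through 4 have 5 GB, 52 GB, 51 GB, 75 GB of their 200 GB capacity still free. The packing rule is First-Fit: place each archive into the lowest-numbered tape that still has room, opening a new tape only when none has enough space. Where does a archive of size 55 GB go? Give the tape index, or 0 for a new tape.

Tapes with room: tape 4 (75 GB).
The first with room is tape 4.

4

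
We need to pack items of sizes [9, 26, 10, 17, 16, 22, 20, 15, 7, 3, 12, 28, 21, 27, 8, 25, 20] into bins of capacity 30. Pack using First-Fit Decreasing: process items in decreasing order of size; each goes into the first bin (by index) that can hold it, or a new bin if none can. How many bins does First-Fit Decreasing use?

Sorted descending: 28, 27, 26, 25, 22, 21, 20, 20, 17, 16, 15, 12, 10, 9, 8, 7, 3.
28 → bin 1 (remaining 2)
27 → bin 2 (remaining 3)
26 → bin 3 (remaining 4)
25 → bin 4 (remaining 5)
22 → bin 5 (remaining 8)
21 → bin 6 (remaining 9)
20 → bin 7 (remaining 10)
20 → bin 8 (remaining 10)
17 → bin 9 (remaining 13)
16 → bin 10 (remaining 14)
15 → bin 11 (remaining 15)
12 → bin 9 (remaining 1)
10 → bin 7 (remaining 0)
9 → bin 6 (remaining 0)
8 → bin 5 (remaining 0)
7 → bin 8 (remaining 3)
3 → bin 2 (remaining 0)

11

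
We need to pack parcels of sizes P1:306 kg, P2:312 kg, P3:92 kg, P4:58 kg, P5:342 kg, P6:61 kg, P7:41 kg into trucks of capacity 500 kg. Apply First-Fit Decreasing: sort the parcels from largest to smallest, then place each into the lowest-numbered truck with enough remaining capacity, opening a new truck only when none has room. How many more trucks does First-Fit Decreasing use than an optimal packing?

0

First-Fit Decreasing: [342,92,61] [312,58,41] [306] → 3 trucks.
Total size 1212 kg; any packing needs at least ⌈1212/500⌉ = 3 trucks.
So 3 is already optimal.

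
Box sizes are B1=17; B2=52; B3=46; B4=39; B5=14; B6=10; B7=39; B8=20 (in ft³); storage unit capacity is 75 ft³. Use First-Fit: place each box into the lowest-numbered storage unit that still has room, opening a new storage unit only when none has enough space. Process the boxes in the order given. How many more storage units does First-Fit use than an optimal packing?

First-Fit: [17,52] [46,14,10] [39,20] [39] → 4 storage units.
Total size 237 ft³; any packing needs at least ⌈237/75⌉ = 4 storage units.
So 4 is already optimal.

0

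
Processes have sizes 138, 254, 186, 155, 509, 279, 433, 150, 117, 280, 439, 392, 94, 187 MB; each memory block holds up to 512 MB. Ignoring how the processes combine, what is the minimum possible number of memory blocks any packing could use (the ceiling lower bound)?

8

Total size = 138 + 254 + 186 + 155 + 509 + 279 + 433 + 150 + 117 + 280 + 439 + 392 + 94 + 187 = 3613 MB.
⌈3613 / 512⌉ = 8.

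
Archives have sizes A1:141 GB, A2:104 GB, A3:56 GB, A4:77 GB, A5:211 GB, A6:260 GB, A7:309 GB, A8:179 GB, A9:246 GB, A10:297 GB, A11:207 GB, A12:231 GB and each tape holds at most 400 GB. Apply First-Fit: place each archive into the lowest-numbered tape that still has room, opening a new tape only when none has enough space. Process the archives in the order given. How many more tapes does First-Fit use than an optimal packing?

1

First-Fit: [141,104,56,77] [211,179] [260] [309] [246] [297] [207] [231] → 8 tapes.
7 archives exceed 200 GB (half the capacity), and no two of those can share a tape, so at least 7 tapes are needed.
An optimal packing achieves that bound: [309,77] [297,56] [260,104] [246,141] [231] [211,179] [207] → 7 tapes.
Excess: 8 − 7 = 1.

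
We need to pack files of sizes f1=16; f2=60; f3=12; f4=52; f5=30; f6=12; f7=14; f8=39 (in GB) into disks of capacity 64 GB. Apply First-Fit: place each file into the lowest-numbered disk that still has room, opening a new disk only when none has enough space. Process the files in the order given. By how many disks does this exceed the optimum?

0

First-Fit: [16,12,30] [60] [52,12] [14,39] → 4 disks.
Total size 235 GB; any packing needs at least ⌈235/64⌉ = 4 disks.
So 4 is already optimal.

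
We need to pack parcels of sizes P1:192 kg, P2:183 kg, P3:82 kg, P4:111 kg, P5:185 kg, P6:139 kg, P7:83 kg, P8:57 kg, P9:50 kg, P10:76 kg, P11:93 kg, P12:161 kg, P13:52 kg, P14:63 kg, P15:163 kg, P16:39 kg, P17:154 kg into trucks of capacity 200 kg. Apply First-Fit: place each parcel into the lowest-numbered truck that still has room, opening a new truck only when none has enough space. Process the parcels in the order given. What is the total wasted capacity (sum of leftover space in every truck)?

317

truck 1: place P1 (192 kg), 8 kg left
truck 2: place P2 (183 kg), 17 kg left
truck 3: place P3 (82 kg), 118 kg left
truck 3: place P4 (111 kg), 7 kg left
truck 4: place P5 (185 kg), 15 kg left
truck 5: place P6 (139 kg), 61 kg left
truck 6: place P7 (83 kg), 117 kg left
truck 5: place P8 (57 kg), 4 kg left
truck 6: place P9 (50 kg), 67 kg left
truck 7: place P10 (76 kg), 124 kg left
truck 7: place P11 (93 kg), 31 kg left
truck 8: place P12 (161 kg), 39 kg left
truck 6: place P13 (52 kg), 15 kg left
truck 9: place P14 (63 kg), 137 kg left
truck 10: place P15 (163 kg), 37 kg left
truck 8: place P16 (39 kg), 0 kg left
truck 11: place P17 (154 kg), 46 kg left
11 trucks × 200 kg = 2200 kg; used 1883 kg; unused 317 kg.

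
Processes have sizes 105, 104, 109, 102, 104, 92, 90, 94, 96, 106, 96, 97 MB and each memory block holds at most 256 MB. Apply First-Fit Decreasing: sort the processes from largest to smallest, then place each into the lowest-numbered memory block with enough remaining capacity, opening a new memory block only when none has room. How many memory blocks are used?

Sorted descending: 109, 106, 105, 104, 104, 102, 97, 96, 96, 94, 92, 90.
memory block 1: place 109 MB, 147 MB left
memory block 1: place 106 MB, 41 MB left
memory block 2: place 105 MB, 151 MB left
memory block 2: place 104 MB, 47 MB left
memory block 3: place 104 MB, 152 MB left
memory block 3: place 102 MB, 50 MB left
memory block 4: place 97 MB, 159 MB left
memory block 4: place 96 MB, 63 MB left
memory block 5: place 96 MB, 160 MB left
memory block 5: place 94 MB, 66 MB left
memory block 6: place 92 MB, 164 MB left
memory block 6: place 90 MB, 74 MB left

6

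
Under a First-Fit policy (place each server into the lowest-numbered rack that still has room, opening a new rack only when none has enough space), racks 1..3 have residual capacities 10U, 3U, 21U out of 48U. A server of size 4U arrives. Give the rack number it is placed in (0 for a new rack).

Racks with room: rack 1 (10U), rack 3 (21U).
The first with room is rack 1.

1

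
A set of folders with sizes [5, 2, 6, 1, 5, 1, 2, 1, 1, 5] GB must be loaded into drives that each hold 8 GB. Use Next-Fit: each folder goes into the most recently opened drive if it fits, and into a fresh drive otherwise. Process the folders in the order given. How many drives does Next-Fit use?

5 GB → drive 1 (remaining 3 GB)
2 GB → drive 1 (remaining 1 GB)
6 GB → drive 2 (remaining 2 GB)
1 GB → drive 2 (remaining 1 GB)
5 GB → drive 3 (remaining 3 GB)
1 GB → drive 3 (remaining 2 GB)
2 GB → drive 3 (remaining 0 GB)
1 GB → drive 4 (remaining 7 GB)
1 GB → drive 4 (remaining 6 GB)
5 GB → drive 4 (remaining 1 GB)
Final drives: [5,2] [6,1] [5,1,2] [1,1,5].

4 drives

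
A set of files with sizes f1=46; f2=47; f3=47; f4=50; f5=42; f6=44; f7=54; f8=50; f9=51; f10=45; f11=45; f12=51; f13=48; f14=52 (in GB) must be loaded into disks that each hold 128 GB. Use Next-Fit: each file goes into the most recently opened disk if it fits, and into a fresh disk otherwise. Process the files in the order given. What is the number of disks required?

disk 1: place f1 (46 GB), 82 GB left
disk 1: place f2 (47 GB), 35 GB left
disk 2: place f3 (47 GB), 81 GB left
disk 2: place f4 (50 GB), 31 GB left
disk 3: place f5 (42 GB), 86 GB left
disk 3: place f6 (44 GB), 42 GB left
disk 4: place f7 (54 GB), 74 GB left
disk 4: place f8 (50 GB), 24 GB left
disk 5: place f9 (51 GB), 77 GB left
disk 5: place f10 (45 GB), 32 GB left
disk 6: place f11 (45 GB), 83 GB left
disk 6: place f12 (51 GB), 32 GB left
disk 7: place f13 (48 GB), 80 GB left
disk 7: place f14 (52 GB), 28 GB left

7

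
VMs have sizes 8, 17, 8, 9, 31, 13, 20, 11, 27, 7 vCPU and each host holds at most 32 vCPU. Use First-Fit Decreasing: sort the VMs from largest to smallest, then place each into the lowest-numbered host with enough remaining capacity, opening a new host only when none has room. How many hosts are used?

5 hosts

Sorted descending: 31, 27, 20, 17, 13, 11, 9, 8, 8, 7.
host 1: place 31 vCPU, 1 vCPU left
host 2: place 27 vCPU, 5 vCPU left
host 3: place 20 vCPU, 12 vCPU left
host 4: place 17 vCPU, 15 vCPU left
host 4: place 13 vCPU, 2 vCPU left
host 3: place 11 vCPU, 1 vCPU left
host 5: place 9 vCPU, 23 vCPU left
host 5: place 8 vCPU, 15 vCPU left
host 5: place 8 vCPU, 7 vCPU left
host 5: place 7 vCPU, 0 vCPU left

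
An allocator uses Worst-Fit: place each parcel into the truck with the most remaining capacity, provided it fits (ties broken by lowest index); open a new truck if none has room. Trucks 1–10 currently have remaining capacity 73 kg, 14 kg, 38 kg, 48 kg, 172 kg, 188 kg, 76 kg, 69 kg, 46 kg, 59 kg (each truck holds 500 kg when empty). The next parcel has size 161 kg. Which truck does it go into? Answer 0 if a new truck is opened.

6

Trucks with room: truck 5 (172 kg), truck 6 (188 kg).
Most room is truck 6 with 188 kg free.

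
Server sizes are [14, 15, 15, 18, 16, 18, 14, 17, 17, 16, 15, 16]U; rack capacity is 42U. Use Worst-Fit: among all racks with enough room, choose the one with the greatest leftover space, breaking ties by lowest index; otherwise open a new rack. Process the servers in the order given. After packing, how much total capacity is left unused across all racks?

61

14U → rack 1 (remaining 28U)
15U → rack 1 (remaining 13U)
15U → rack 2 (remaining 27U)
18U → rack 2 (remaining 9U)
16U → rack 3 (remaining 26U)
18U → rack 3 (remaining 8U)
14U → rack 4 (remaining 28U)
17U → rack 4 (remaining 11U)
17U → rack 5 (remaining 25U)
16U → rack 5 (remaining 9U)
15U → rack 6 (remaining 27U)
16U → rack 6 (remaining 11U)
6 racks × 42U = 252U; used 191U; unused 61U.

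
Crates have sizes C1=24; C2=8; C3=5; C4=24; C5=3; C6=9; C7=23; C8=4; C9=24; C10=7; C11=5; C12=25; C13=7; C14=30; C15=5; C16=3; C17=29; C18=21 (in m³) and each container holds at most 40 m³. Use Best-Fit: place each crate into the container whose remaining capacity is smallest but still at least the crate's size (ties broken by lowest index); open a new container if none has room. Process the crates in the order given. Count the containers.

container 1: place C1 (24 m³), 16 m³ left
container 1: place C2 (8 m³), 8 m³ left
container 1: place C3 (5 m³), 3 m³ left
container 2: place C4 (24 m³), 16 m³ left
container 1: place C5 (3 m³), 0 m³ left
container 2: place C6 (9 m³), 7 m³ left
container 3: place C7 (23 m³), 17 m³ left
container 2: place C8 (4 m³), 3 m³ left
container 4: place C9 (24 m³), 16 m³ left
container 4: place C10 (7 m³), 9 m³ left
container 4: place C11 (5 m³), 4 m³ left
container 5: place C12 (25 m³), 15 m³ left
container 5: place C13 (7 m³), 8 m³ left
container 6: place C14 (30 m³), 10 m³ left
container 5: place C15 (5 m³), 3 m³ left
container 2: place C16 (3 m³), 0 m³ left
container 7: place C17 (29 m³), 11 m³ left
container 8: place C18 (21 m³), 19 m³ left

8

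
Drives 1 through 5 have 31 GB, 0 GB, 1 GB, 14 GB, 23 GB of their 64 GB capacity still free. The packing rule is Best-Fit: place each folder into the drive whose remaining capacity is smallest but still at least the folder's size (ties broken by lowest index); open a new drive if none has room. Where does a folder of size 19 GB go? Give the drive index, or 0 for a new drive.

5

Drives with room: drive 1 (31 GB), drive 5 (23 GB).
Tightest fit is drive 5 with 23 GB free.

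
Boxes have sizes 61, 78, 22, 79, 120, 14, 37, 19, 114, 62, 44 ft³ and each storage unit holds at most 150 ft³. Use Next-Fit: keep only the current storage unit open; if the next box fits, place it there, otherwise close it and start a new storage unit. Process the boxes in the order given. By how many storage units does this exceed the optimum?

1

Next-Fit: [61,78] [22,79] [120,14] [37,19] [114] [62,44] → 6 storage units.
Total size 650 ft³; any packing needs at least ⌈650/150⌉ = 5 storage units.
An optimal packing achieves that bound: [120,22] [114,19,14] [79,62] [78,61] [44,37] → 5 storage units.
Excess: 6 − 5 = 1.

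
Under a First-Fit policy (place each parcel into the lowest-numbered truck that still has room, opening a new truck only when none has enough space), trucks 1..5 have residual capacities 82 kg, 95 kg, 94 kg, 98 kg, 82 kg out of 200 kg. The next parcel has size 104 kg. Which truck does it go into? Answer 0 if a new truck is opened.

0

No truck has ≥ 104 kg free, so a new truck is opened.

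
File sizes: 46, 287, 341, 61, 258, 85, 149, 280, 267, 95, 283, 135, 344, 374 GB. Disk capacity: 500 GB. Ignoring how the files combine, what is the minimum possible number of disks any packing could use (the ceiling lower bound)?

7

Total size = 46 + 287 + 341 + 61 + 258 + 85 + 149 + 280 + 267 + 95 + 283 + 135 + 344 + 374 = 3005 GB.
⌈3005 / 500⌉ = 7.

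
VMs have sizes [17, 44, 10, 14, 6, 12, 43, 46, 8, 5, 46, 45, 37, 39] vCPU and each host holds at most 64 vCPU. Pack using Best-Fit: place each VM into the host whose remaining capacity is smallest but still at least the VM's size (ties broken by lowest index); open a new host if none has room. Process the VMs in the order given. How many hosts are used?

Put 17 vCPU in host 1; 47 vCPU remain.
Put 44 vCPU in host 1; 3 vCPU remain.
Put 10 vCPU in host 2; 54 vCPU remain.
Put 14 vCPU in host 2; 40 vCPU remain.
Put 6 vCPU in host 2; 34 vCPU remain.
Put 12 vCPU in host 2; 22 vCPU remain.
Put 43 vCPU in host 3; 21 vCPU remain.
Put 46 vCPU in host 4; 18 vCPU remain.
Put 8 vCPU in host 4; 10 vCPU remain.
Put 5 vCPU in host 4; 5 vCPU remain.
Put 46 vCPU in host 5; 18 vCPU remain.
Put 45 vCPU in host 6; 19 vCPU remain.
Put 37 vCPU in host 7; 27 vCPU remain.
Put 39 vCPU in host 8; 25 vCPU remain.
Final hosts: [17,44] [10,14,6,12] [43] [46,8,5] [46] [45] [37] [39].

8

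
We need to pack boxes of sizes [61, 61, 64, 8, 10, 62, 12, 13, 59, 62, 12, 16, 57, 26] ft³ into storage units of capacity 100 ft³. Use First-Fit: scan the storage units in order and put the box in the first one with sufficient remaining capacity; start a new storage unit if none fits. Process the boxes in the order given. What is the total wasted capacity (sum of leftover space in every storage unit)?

177

Put 61 ft³ in storage unit 1; 39 ft³ remain.
Put 61 ft³ in storage unit 2; 39 ft³ remain.
Put 64 ft³ in storage unit 3; 36 ft³ remain.
Put 8 ft³ in storage unit 1; 31 ft³ remain.
Put 10 ft³ in storage unit 1; 21 ft³ remain.
Put 62 ft³ in storage unit 4; 38 ft³ remain.
Put 12 ft³ in storage unit 1; 9 ft³ remain.
Put 13 ft³ in storage unit 2; 26 ft³ remain.
Put 59 ft³ in storage unit 5; 41 ft³ remain.
Put 62 ft³ in storage unit 6; 38 ft³ remain.
Put 12 ft³ in storage unit 2; 14 ft³ remain.
Put 16 ft³ in storage unit 3; 20 ft³ remain.
Put 57 ft³ in storage unit 7; 43 ft³ remain.
Put 26 ft³ in storage unit 4; 12 ft³ remain.
7 storage units × 100 ft³ = 700 ft³; used 523 ft³; unused 177 ft³.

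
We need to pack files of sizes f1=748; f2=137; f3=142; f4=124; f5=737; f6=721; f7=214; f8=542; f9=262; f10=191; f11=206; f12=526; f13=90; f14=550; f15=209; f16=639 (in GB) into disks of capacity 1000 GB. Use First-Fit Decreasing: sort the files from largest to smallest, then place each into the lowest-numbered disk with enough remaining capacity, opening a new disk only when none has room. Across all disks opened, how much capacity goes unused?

Sorted descending: 748, 737, 721, 639, 550, 542, 526, 262, 214, 209, 206, 191, 142, 137, 124, 90.
disk 1: place 748 GB, 252 GB left
disk 2: place 737 GB, 263 GB left
disk 3: place 721 GB, 279 GB left
disk 4: place 639 GB, 361 GB left
disk 5: place 550 GB, 450 GB left
disk 6: place 542 GB, 458 GB left
disk 7: place 526 GB, 474 GB left
disk 2: place 262 GB, 1 GB left
disk 1: place 214 GB, 38 GB left
disk 3: place 209 GB, 70 GB left
disk 4: place 206 GB, 155 GB left
disk 5: place 191 GB, 259 GB left
disk 4: place 142 GB, 13 GB left
disk 5: place 137 GB, 122 GB left
disk 6: place 124 GB, 334 GB left
disk 5: place 90 GB, 32 GB left
7 disks × 1000 GB = 7000 GB; used 6038 GB; unused 962 GB.

962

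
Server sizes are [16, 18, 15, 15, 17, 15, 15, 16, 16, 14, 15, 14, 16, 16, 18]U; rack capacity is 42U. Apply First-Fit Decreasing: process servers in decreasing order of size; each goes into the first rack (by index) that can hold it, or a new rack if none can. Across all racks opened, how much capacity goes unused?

Sorted descending: 18, 18, 17, 16, 16, 16, 16, 16, 15, 15, 15, 15, 15, 14, 14.
Put 18U in rack 1; 24U remain.
Put 18U in rack 1; 6U remain.
Put 17U in rack 2; 25U remain.
Put 16U in rack 2; 9U remain.
Put 16U in rack 3; 26U remain.
Put 16U in rack 3; 10U remain.
Put 16U in rack 4; 26U remain.
Put 16U in rack 4; 10U remain.
Put 15U in rack 5; 27U remain.
Put 15U in rack 5; 12U remain.
Put 15U in rack 6; 27U remain.
Put 15U in rack 6; 12U remain.
Put 15U in rack 7; 27U remain.
Put 14U in rack 7; 13U remain.
Put 14U in rack 8; 28U remain.
8 racks × 42U = 336U; used 236U; unused 100U.

100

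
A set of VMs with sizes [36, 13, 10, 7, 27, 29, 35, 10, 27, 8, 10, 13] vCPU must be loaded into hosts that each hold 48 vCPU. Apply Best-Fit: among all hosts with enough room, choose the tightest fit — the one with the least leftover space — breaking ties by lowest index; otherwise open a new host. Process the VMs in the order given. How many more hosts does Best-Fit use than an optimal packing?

Best-Fit: [36,10] [13,7,27] [29,8,10] [35,10] [27,13] → 5 hosts.
Total size 225 vCPU; any packing needs at least ⌈225/48⌉ = 5 hosts.
So 5 is already optimal.

0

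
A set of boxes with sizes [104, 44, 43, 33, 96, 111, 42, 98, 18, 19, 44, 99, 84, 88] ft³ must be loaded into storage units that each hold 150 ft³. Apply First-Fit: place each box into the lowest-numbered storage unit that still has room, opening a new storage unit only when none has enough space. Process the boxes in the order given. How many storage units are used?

Put 104 ft³ in storage unit 1; 46 ft³ remain.
Put 44 ft³ in storage unit 1; 2 ft³ remain.
Put 43 ft³ in storage unit 2; 107 ft³ remain.
Put 33 ft³ in storage unit 2; 74 ft³ remain.
Put 96 ft³ in storage unit 3; 54 ft³ remain.
Put 111 ft³ in storage unit 4; 39 ft³ remain.
Put 42 ft³ in storage unit 2; 32 ft³ remain.
Put 98 ft³ in storage unit 5; 52 ft³ remain.
Put 18 ft³ in storage unit 2; 14 ft³ remain.
Put 19 ft³ in storage unit 3; 35 ft³ remain.
Put 44 ft³ in storage unit 5; 8 ft³ remain.
Put 99 ft³ in storage unit 6; 51 ft³ remain.
Put 84 ft³ in storage unit 7; 66 ft³ remain.
Put 88 ft³ in storage unit 8; 62 ft³ remain.
Final storage units: [104,44] [43,33,42,18] [96,19] [111] [98,44] [99] [84] [88].

8 storage units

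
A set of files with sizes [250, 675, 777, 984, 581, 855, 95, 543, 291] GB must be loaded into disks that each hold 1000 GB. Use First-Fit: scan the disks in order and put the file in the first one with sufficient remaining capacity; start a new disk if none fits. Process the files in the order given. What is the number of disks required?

6

250 GB → disk 1 (remaining 750 GB)
675 GB → disk 1 (remaining 75 GB)
777 GB → disk 2 (remaining 223 GB)
984 GB → disk 3 (remaining 16 GB)
581 GB → disk 4 (remaining 419 GB)
855 GB → disk 5 (remaining 145 GB)
95 GB → disk 2 (remaining 128 GB)
543 GB → disk 6 (remaining 457 GB)
291 GB → disk 4 (remaining 128 GB)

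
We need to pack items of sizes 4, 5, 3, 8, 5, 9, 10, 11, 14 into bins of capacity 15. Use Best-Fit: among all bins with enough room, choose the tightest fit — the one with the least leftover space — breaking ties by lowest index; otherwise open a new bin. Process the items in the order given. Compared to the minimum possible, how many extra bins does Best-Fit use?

1

Best-Fit: [4,5,3] [8,5] [9] [10] [11] [14] → 6 bins.
Total size 69; any packing needs at least ⌈69/15⌉ = 5 bins.
An optimal packing achieves that bound: [14] [11,4] [10,5] [9,5] [8,3] → 5 bins.
Excess: 6 − 5 = 1.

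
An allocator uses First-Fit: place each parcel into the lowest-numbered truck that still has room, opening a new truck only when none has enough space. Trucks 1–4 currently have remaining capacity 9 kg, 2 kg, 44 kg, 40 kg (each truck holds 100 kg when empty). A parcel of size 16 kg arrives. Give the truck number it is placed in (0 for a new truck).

Trucks with room: truck 3 (44 kg), truck 4 (40 kg).
The first with room is truck 3.

3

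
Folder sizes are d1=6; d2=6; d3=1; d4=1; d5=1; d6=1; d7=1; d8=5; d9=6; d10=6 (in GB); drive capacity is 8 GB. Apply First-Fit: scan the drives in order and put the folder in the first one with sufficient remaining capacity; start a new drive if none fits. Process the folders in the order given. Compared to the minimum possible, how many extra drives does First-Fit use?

0

First-Fit: [6,1,1] [6,1,1] [1,5] [6] [6] → 5 drives.
Total size 34 GB; any packing needs at least ⌈34/8⌉ = 5 drives.
So 5 is already optimal.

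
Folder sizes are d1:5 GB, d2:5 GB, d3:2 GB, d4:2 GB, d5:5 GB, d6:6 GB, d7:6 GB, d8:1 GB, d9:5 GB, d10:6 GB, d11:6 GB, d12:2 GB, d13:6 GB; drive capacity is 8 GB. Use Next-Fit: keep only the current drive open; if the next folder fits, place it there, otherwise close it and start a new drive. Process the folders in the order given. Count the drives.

9

drive 1: place d1 (5 GB), 3 GB left
drive 2: place d2 (5 GB), 3 GB left
drive 2: place d3 (2 GB), 1 GB left
drive 3: place d4 (2 GB), 6 GB left
drive 3: place d5 (5 GB), 1 GB left
drive 4: place d6 (6 GB), 2 GB left
drive 5: place d7 (6 GB), 2 GB left
drive 5: place d8 (1 GB), 1 GB left
drive 6: place d9 (5 GB), 3 GB left
drive 7: place d10 (6 GB), 2 GB left
drive 8: place d11 (6 GB), 2 GB left
drive 8: place d12 (2 GB), 0 GB left
drive 9: place d13 (6 GB), 2 GB left
Final drives: [5] [5,2] [2,5] [6] [6,1] [5] [6] [6,2] [6].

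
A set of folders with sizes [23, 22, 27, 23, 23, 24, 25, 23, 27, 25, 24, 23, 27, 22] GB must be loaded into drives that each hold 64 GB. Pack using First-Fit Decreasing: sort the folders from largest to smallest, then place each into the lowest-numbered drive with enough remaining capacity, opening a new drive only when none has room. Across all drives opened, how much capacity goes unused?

Sorted descending: 27, 27, 27, 25, 25, 24, 24, 23, 23, 23, 23, 23, 22, 22.
27 GB → drive 1 (remaining 37 GB)
27 GB → drive 1 (remaining 10 GB)
27 GB → drive 2 (remaining 37 GB)
25 GB → drive 2 (remaining 12 GB)
25 GB → drive 3 (remaining 39 GB)
24 GB → drive 3 (remaining 15 GB)
24 GB → drive 4 (remaining 40 GB)
23 GB → drive 4 (remaining 17 GB)
23 GB → drive 5 (remaining 41 GB)
23 GB → drive 5 (remaining 18 GB)
23 GB → drive 6 (remaining 41 GB)
23 GB → drive 6 (remaining 18 GB)
22 GB → drive 7 (remaining 42 GB)
22 GB → drive 7 (remaining 20 GB)
7 drives × 64 GB = 448 GB; used 338 GB; unused 110 GB.

110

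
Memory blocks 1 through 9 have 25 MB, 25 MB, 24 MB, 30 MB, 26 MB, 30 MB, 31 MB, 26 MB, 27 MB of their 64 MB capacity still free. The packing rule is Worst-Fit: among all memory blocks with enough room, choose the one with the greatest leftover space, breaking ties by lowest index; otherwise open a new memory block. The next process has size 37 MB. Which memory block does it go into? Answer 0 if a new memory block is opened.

No memory block has ≥ 37 MB free, so a new memory block is opened.

0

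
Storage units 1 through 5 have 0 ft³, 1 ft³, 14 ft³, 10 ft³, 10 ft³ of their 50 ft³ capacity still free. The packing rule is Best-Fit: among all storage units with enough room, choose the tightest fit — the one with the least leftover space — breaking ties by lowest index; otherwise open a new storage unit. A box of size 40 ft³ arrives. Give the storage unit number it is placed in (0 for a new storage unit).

0

No storage unit has ≥ 40 ft³ free, so a new storage unit is opened.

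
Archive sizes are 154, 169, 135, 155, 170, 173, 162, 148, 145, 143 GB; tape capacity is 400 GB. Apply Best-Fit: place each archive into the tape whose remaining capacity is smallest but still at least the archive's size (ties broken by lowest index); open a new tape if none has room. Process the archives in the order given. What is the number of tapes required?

154 GB → tape 1 (remaining 246 GB)
169 GB → tape 1 (remaining 77 GB)
135 GB → tape 2 (remaining 265 GB)
155 GB → tape 2 (remaining 110 GB)
170 GB → tape 3 (remaining 230 GB)
173 GB → tape 3 (remaining 57 GB)
162 GB → tape 4 (remaining 238 GB)
148 GB → tape 4 (remaining 90 GB)
145 GB → tape 5 (remaining 255 GB)
143 GB → tape 5 (remaining 112 GB)
Final tapes: [154,169] [135,155] [170,173] [162,148] [145,143].

5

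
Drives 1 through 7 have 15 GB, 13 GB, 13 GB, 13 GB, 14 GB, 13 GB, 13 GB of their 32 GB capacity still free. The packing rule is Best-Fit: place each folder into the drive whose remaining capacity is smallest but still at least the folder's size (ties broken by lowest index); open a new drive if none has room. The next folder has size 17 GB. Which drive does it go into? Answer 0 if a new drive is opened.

No drive has ≥ 17 GB free, so a new drive is opened.

0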